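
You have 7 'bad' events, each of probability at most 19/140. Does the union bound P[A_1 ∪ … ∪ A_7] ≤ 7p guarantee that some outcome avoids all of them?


Union bound: P[∪_{i=1}^{7} A_i] ≤ Σ_i P[A_i] ≤ 7·p = 7·(19/140) = 19/20.
Numerically: 19/20 ≈ 0.9500000.
Is 19/20 < 1? YES.
Since P[∪ A_i] ≤ 19/20 < 1, the complement has P[∩ A_i^c] ≥ 1 − 19/20 = 1/20 > 0, so some outcome avoids every A_i.

7·p = 19/20 ≈ 0.9500000; existence CERTIFIED by the union bound.


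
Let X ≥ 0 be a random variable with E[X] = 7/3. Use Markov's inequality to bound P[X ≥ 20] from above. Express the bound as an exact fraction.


μ = E[X] = 7/3, a = 20.
Markov: P[X ≥ 20] ≤ μ/a = (7/3)/20 = 7/60.
Numerically: ≈ 0.117.
(Since a = 20 > μ = 2.333, the bound 7/60 is < 1 and informative.)

P[X ≥ 20] ≤ 7/60 ≈ 0.117.


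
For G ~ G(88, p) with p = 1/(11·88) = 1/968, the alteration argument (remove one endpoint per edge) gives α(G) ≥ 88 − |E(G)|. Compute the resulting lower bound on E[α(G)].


E[|E(G)|] = C(88, 2)·p = 3828 · (1/968) = 87/22.
E[α(G)] ≥ n − E[|E(G)|] = 88 − 87/22 = 1849/22.
Numerically: ≈ 84.0455.
(This is only a lower bound; the true E[α(G)] may be larger.)

E[α(G)] ≥ 1849/22 ≈ 84.0455.


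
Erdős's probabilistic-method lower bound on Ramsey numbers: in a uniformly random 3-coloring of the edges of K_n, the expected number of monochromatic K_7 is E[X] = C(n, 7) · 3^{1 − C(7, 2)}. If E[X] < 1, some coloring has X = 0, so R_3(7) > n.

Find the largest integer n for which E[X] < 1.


We need C(n, 7) · 3^{1 − 21} < 1, i.e. C(n, 7) < 3^{21 − 1} = 3486784401.
Check values of n near the boundary:
  n = 79: C(79, 7) = 2898753715; 2898753715 < 3486784401? YES
  n = 80: C(80, 7) = 3176716400; 3176716400 < 3486784401? YES
  n = 81: C(81, 7) = 3477216600; 3477216600 < 3486784401? YES
  n = 82: C(82, 7) = 3801756816; 3801756816 < 3486784401? NO
  n = 83: C(83, 7) = 4151918628; 4151918628 < 3486784401? NO
The largest n with C(n, 7) < 3486784401 is n = 81 (where E[X] = 42928600/43046721 ≈ 0.997256). Hence R_3(7) > 81, i.e. R_3(7) ≥ 82.

Largest n = 81; hence R_3(7) > 81.


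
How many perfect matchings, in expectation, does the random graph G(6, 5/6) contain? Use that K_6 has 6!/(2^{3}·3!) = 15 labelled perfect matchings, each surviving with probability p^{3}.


K_6 has 6!/(2^{3}·3!) = 15 labelled perfect matchings.
For each such perfect matching H, let X_H = 1 if all 3 edges of H are present in G. Then P[X_H = 1] = p^{3} = (5/6)^{3} = 125/216.
Summing the indicators: E[X] = Σ_H E[X_H] = 15 · p^{3} = 15 · 125/216 = 625/72.
Numerically: E[X] ≈ 8.681.

E[X] = 15 · (5/6)^{3} = 625/72 ≈ 8.681.


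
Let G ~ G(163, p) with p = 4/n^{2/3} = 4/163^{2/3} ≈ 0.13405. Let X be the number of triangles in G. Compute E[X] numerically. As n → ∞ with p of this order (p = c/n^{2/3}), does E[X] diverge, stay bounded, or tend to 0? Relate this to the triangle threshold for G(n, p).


Number of potential triangles: C(163, 3) = 708561.
Each occurs with probability p³ ≈ (0.13405)³ ≈ 2.40882231e-03.
By linearity: E[X] = C(163, 3)·p³ ≈ 708561 · 2.40882231e-03 ≈ 1706.797546.
Since α = 2/3 < 1, p = c/n^{2/3} ≫ 1/n is above the triangle threshold p ~ 1/n. Asymptotically E[X] ~ (c³/6)·n^{3(1−α)} = (4³/6)·n^{1} → ∞; triangles are abundant w.h.p.

E[X] ≈ 1706.797546; in regime p = Θ(1/n^{2/3}) E[X] diverges (above the triangle threshold p ~ 1/n).


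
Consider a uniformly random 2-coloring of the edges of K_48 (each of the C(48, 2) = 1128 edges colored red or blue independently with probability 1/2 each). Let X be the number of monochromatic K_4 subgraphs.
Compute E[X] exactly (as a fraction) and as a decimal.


Let X = Σ_S X_S over the C(48, 4) = 194580 subsets S of size 4, where X_S = 1 if the K_4 on S is monochromatic.
For a fixed S, the K_4 on S has C(4, 2) = 6 edges. P[all 6 edges red] = (1/2)^6, and likewise for blue, so P[monochromatic] = 2·(1/2)^6 = 2^{1 − 6} = 1/32.
By linearity: E[X] = C(48, 4) · 2^{1 − 6} = 194580 · 1/32 = 48645/8.
Numerically: E[X] ≈ 6080.62500.

E[X] = C(48,4)·2^(1−C(4,2)) = 48645/8 ≈ 6080.62500.


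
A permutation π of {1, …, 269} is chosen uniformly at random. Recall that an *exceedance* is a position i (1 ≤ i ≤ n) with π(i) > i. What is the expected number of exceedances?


Write X = Σ_{i=1}^{269} X_i, where X_i = 1_{π(i) > i}.
For each fixed i, π(i) is uniform over {1, …, 269} (marginal of a uniform permutation), so P[π(i) > i] = (n − i)/n. Summing: Σ_{i=1}^{269} (n − i)/n = (0 + 1 + … + 268)/269 = 269(269 − 1)/(2·269) = (269 − 1)/2.
Hence E[X] = Σ_{i=1}^{269} (269 − i)/269 = 134 ≈ 134.000000.

E[X] = 134 = 134.000000.


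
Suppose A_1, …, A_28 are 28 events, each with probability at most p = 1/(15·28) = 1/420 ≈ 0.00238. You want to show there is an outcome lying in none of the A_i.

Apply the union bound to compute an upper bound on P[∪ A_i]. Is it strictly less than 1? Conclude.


Union bound: P[∪_{i=1}^{28} A_i] ≤ Σ_i P[A_i] ≤ 28·p = 28·(1/420) = 1/15.
Numerically: 1/15 ≈ 0.06667.
Is 1/15 < 1? YES.
Since P[∪ A_i] ≤ 1/15 < 1, the complement has P[∩ A_i^c] ≥ 1 − 1/15 = 14/15 > 0, so some outcome avoids every A_i.

28·p = 1/15 ≈ 0.06667; existence CERTIFIED by the union bound.


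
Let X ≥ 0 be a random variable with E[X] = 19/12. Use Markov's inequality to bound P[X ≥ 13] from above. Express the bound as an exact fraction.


μ = E[X] = 19/12, a = 13.
Markov: P[X ≥ 13] ≤ μ/a = (19/12)/13 = 19/156.
Numerically: ≈ 0.122.
(Since a = 13 > μ = 1.583, the bound 19/156 is < 1 and informative.)

P[X ≥ 13] ≤ 19/156 ≈ 0.122.


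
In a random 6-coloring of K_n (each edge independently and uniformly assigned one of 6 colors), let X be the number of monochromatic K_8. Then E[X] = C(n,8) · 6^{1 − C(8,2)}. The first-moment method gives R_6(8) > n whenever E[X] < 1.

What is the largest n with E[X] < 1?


We need C(n, 8) · 6^{1 − 28} < 1, i.e. C(n, 8) < 6^{28 − 1} = 1023490369077469249536.
Check values of n near the boundary:
  n = 1590: C(1590, 8) = 995397314198933813310; 995397314198933813310 < 1023490369077469249536? YES
  n = 1591: C(1591, 8) = 1000427749141189953870; 1000427749141189953870 < 1023490369077469249536? YES
  n = 1592: C(1592, 8) = 1005480414540892933435; 1005480414540892933435 < 1023490369077469249536? YES
  n = 1593: C(1593, 8) = 1010555394551193970323; 1010555394551193970323 < 1023490369077469249536? YES
  n = 1594: C(1594, 8) = 1015652773590544255167; 1015652773590544255167 < 1023490369077469249536? YES
  n = 1595: C(1595, 8) = 1020772636343363633895; 1020772636343363633895 < 1023490369077469249536? YES
  n = 1596: C(1596, 8) = 1025915067760710553965; 1025915067760710553965 < 1023490369077469249536? NO
  n = 1597: C(1597, 8) = 1031080153060953275445; 1031080153060953275445 < 1023490369077469249536? NO
The largest n with C(n, 8) < 1023490369077469249536 is n = 1595 (where E[X] = 113419181815929292655/113721152119718805504 ≈ 0.99734). Hence R_6(8) > 1595, i.e. R_6(8) ≥ 1596.

Largest n = 1595; hence R_6(8) > 1595.


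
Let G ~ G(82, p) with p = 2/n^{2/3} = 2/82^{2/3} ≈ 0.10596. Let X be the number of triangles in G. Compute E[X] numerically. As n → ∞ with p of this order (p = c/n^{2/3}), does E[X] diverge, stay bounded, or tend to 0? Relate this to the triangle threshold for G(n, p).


Number of potential triangles: C(82, 3) = 88560.
Each occurs with probability p³ ≈ (0.10596)³ ≈ 1.1897680e-03.
By linearity: E[X] = C(82, 3)·p³ ≈ 88560 · 1.1897680e-03 ≈ 105.36585.
Since α = 2/3 < 1, p = c/n^{2/3} ≫ 1/n is above the triangle threshold p ~ 1/n. Asymptotically E[X] ~ (c³/6)·n^{3(1−α)} = (2³/6)·n^{1} → ∞; triangles are abundant w.h.p.

E[X] ≈ 105.36585; in regime p = Θ(1/n^{2/3}) E[X] diverges (above the triangle threshold p ~ 1/n).


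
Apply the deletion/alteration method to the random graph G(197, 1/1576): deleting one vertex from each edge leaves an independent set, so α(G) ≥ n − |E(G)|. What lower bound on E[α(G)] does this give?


E[|E(G)|] = C(197, 2)·p = 19306 · (1/1576) = 49/4.
E[α(G)] ≥ n − E[|E(G)|] = 197 − 49/4 = 739/4.
Numerically: ≈ 184.750.
(This is only a lower bound; the true E[α(G)] may be larger.)

E[α(G)] ≥ 739/4 ≈ 184.750.


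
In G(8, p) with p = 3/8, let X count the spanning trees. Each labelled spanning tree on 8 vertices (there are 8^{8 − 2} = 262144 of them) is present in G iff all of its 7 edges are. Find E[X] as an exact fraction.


K_8 has 8^{8 − 2} = 262144 labelled spanning trees.
For each such spanning tree H, let X_H = 1 if all 7 edges of H are present in G. Then P[X_H = 1] = p^{7} = (3/8)^{7} = 2187/2097152.
By linearity of expectation: E[X] = Σ_H E[X_H] = 262144 · p^{7} = 262144 · 2187/2097152 = 2187/8.
Numerically: E[X] ≈ 273.

E[X] = 262144 · (3/8)^{7} = 2187/8 ≈ 273.


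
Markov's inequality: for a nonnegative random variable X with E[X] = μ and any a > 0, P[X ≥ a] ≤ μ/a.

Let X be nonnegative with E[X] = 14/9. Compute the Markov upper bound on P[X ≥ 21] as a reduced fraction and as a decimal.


μ = E[X] = 14/9, a = 21.
Markov: P[X ≥ 21] ≤ μ/a = (14/9)/21 = 2/27.
Numerically: ≈ 0.0741.
(Since a = 21 > μ = 1.5556, the bound 2/27 is < 1 and informative.)

P[X ≥ 21] ≤ 2/27 ≈ 0.0741.


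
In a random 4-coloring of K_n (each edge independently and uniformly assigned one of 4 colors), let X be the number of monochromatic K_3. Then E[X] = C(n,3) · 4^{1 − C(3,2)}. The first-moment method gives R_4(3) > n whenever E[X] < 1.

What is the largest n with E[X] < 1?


We need C(n, 3) · 4^{1 − 3} < 1, i.e. C(n, 3) < 4^{3 − 1} = 16.
Check values of n near the boundary:
  n = 3: C(3, 3) = 1; 1 < 16? YES
  n = 4: C(4, 3) = 4; 4 < 16? YES
  n = 5: C(5, 3) = 10; 10 < 16? YES
  n = 6: C(6, 3) = 20; 20 < 16? NO
  n = 7: C(7, 3) = 35; 35 < 16? NO
The largest n with C(n, 3) < 16 is n = 5 (where E[X] = 5/8 ≈ 0.625). Hence R_4(3) > 5, i.e. R_4(3) ≥ 6.

Largest n = 5; hence R_4(3) > 5.


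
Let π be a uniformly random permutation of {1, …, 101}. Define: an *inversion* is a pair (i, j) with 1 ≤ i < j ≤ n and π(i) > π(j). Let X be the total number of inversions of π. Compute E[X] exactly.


Write X = Σ X_I over the C(101, 2) = 5050 pairs i < j, with X_I the indicator of one inversion.
There are 5050 indicators.
For each fixed pair i < j, the values π(i) and π(j) are two distinct elements of {1, …, 101} in uniformly random order; by symmetry P[π(i) > π(j)] = 1/2.
By linearity: E[X] = 5050 · (1/2) = C(101, 2) · (1/2) = 5050/2 = 2525 ≈ 2525.000.

E[X] = 2525 = 2525.000.


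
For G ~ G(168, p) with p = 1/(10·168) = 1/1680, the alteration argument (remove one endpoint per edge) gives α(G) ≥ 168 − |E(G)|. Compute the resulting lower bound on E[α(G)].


E[|E(G)|] = C(168, 2)·p = 14028 · (1/1680) = 167/20.
E[α(G)] ≥ n − E[|E(G)|] = 168 − 167/20 = 3193/20.
Numerically: ≈ 159.6500.
(This is only a lower bound; the true E[α(G)] may be larger.)

E[α(G)] ≥ 3193/20 ≈ 159.6500.


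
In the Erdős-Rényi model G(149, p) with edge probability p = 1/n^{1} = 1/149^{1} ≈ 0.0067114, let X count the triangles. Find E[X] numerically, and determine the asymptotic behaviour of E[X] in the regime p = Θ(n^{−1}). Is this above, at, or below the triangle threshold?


Number of potential triangles: C(149, 3) = 540274.
Each occurs with probability p³ ≈ (0.0067114)³ ≈ 3.0230212e-07.
By linearity: E[X] = C(149, 3)·p³ ≈ 540274 · 3.0230212e-07 ≈ 0.16333.
Here α = 1, so p = 1/n is exactly at the triangle threshold p ~ 1/n. Asymptotically E[X] → c³/6 = 1³/6 = 1/6 ≈ 0.16667, a bounded constant. In this regime the triangle count is asymptotically Poisson(c³/6).

E[X] ≈ 0.16333; in regime p = Θ(1/n^{1}) E[X] stays bounded (at the triangle threshold p ~ 1/n).


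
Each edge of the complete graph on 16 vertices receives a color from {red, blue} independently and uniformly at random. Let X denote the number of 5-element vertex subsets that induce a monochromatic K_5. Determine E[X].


Let X = Σ_S X_S over the C(16, 5) = 4368 subsets S of size 5, where X_S = 1 if the K_5 on S is monochromatic.
For a fixed S, the K_5 on S has C(5, 2) = 10 edges. P[all 10 edges red] = (1/2)^10, and likewise for blue, so P[monochromatic] = 2·(1/2)^10 = 2^{1 − 10} = 1/512.
Summing: E[X] = C(16, 5) · 2^{1 − 10} = 4368 · 1/512 = 273/32.
Numerically: E[X] ≈ 8.5312.

E[X] = C(16,5)·2^(1−C(5,2)) = 273/32 ≈ 8.5312.


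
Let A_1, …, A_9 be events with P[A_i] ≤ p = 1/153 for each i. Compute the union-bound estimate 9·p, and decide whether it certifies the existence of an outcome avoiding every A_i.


Union bound: P[∪_{i=1}^{9} A_i] ≤ Σ_i P[A_i] ≤ 9·p = 9·(1/153) = 1/17.
Numerically: 1/17 ≈ 0.059.
Is 1/17 < 1? YES.
Since P[∪ A_i] ≤ 1/17 < 1, the complement has P[∩ A_i^c] ≥ 1 − 1/17 = 16/17 > 0, so some outcome avoids every A_i.

9·p = 1/17 ≈ 0.059; existence CERTIFIED by the union bound.


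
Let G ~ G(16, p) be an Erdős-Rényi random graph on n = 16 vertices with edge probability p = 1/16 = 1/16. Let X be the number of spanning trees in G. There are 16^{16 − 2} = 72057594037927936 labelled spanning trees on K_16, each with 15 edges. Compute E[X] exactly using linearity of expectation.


K_16 has 16^{16 − 2} = 72057594037927936 labelled spanning trees.
For each such spanning tree H, let X_H = 1 if all 15 edges of H are present in G. Then P[X_H = 1] = p^{15} = (1/16)^{15} = 1/1152921504606846976.
By linearity of expectation: E[X] = Σ_H E[X_H] = 72057594037927936 · p^{15} = 72057594037927936 · 1/1152921504606846976 = 1/16.
Numerically: E[X] ≈ 0.0625.

E[X] = 72057594037927936 · (1/16)^{15} = 1/16 ≈ 0.0625.


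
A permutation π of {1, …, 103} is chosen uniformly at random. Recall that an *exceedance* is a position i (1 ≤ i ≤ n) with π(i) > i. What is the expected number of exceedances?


Write X = Σ_{i=1}^{103} X_i, where X_i = 1_{π(i) > i}.
For each fixed i, π(i) is uniform over {1, …, 103} (marginal of a uniform permutation), so P[π(i) > i] = (n − i)/n. Summing: Σ_{i=1}^{103} (n − i)/n = (0 + 1 + … + 102)/103 = 103(103 − 1)/(2·103) = (103 − 1)/2.
Hence E[X] = Σ_{i=1}^{103} (103 − i)/103 = 51 ≈ 51.00000.

E[X] = 51 = 51.00000.


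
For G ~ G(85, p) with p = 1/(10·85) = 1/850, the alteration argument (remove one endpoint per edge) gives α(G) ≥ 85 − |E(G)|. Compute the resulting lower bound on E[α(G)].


E[|E(G)|] = C(85, 2)·p = 3570 · (1/850) = 21/5.
E[α(G)] ≥ n − E[|E(G)|] = 85 − 21/5 = 404/5.
Numerically: ≈ 80.800.
(This is only a lower bound; the true E[α(G)] may be larger.)

E[α(G)] ≥ 404/5 ≈ 80.800.


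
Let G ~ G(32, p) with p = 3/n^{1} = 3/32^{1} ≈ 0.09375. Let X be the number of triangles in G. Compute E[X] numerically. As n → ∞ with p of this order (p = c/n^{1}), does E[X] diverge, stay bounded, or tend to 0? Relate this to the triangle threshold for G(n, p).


Number of potential triangles: C(32, 3) = 4960.
Each occurs with probability p³ ≈ (0.09375)³ ≈ 8.239746e-04.
By linearity: E[X] = C(32, 3)·p³ ≈ 4960 · 8.239746e-04 ≈ 4.0869.
Here α = 1, so p = 3/n is exactly at the triangle threshold p ~ 1/n. Asymptotically E[X] → c³/6 = 3³/6 = 9/2 ≈ 4.5000, a bounded constant. In this regime the triangle count is asymptotically Poisson(c³/6).

E[X] ≈ 4.0869; in regime p = Θ(1/n^{1}) E[X] stays bounded (at the triangle threshold p ~ 1/n).


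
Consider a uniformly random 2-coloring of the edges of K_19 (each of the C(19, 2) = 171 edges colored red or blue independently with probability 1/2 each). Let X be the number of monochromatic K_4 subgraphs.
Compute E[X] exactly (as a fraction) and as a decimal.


Let X = Σ_S X_S over the C(19, 4) = 3876 subsets S of size 4, where X_S = 1 if the K_4 on S is monochromatic.
For a fixed S, the K_4 on S has C(4, 2) = 6 edges. P[all 6 edges red] = (1/2)^6, and likewise for blue, so P[monochromatic] = 2·(1/2)^6 = 2^{1 − 6} = 1/32.
Summing: E[X] = C(19, 4) · 2^{1 − 6} = 3876 · 1/32 = 969/8.
Numerically: E[X] ≈ 121.12500.

E[X] = C(19,4)·2^(1−C(4,2)) = 969/8 ≈ 121.12500.


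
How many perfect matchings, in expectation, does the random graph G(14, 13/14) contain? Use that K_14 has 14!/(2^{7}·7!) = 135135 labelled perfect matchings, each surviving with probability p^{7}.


K_14 has 14!/(2^{7}·7!) = 135135 labelled perfect matchings.
For each such perfect matching H, let X_H = 1 if all 7 edges of H are present in G. Then P[X_H = 1] = p^{7} = (13/14)^{7} = 62748517/105413504.
Summing the indicators: E[X] = Σ_H E[X_H] = 135135 · p^{7} = 135135 · 62748517/105413504 = 1211360120685/15059072.
Numerically: E[X] ≈ 8.044e+04.

E[X] = 135135 · (13/14)^{7} = 1211360120685/15059072 ≈ 8.044e+04.


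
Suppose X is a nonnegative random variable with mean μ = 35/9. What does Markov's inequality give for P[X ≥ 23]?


μ = E[X] = 35/9, a = 23.
Markov: P[X ≥ 23] ≤ μ/a = (35/9)/23 = 35/207.
Numerically: ≈ 0.169082.
(Since a = 23 > μ = 3.888889, the bound 35/207 is < 1 and informative.)

P[X ≥ 23] ≤ 35/207 ≈ 0.169082.


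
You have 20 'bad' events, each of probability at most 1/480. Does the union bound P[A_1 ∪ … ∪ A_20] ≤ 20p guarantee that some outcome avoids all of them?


Union bound: P[∪_{i=1}^{20} A_i] ≤ Σ_i P[A_i] ≤ 20·p = 20·(1/480) = 1/24.
Numerically: 1/24 ≈ 0.04167.
Is 1/24 < 1? YES.
Since P[∪ A_i] ≤ 1/24 < 1, the complement has P[∩ A_i^c] ≥ 1 − 1/24 = 23/24 > 0, so some outcome avoids every A_i.

20·p = 1/24 ≈ 0.04167; existence CERTIFIED by the union bound.


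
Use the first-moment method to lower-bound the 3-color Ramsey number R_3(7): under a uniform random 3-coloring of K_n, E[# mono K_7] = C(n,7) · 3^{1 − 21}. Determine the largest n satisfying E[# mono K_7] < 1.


We need C(n, 7) · 3^{1 − 21} < 1, i.e. C(n, 7) < 3^{21 − 1} = 3486784401.
Check values of n near the boundary:
  n = 78: C(78, 7) = 2641902120; 2641902120 < 3486784401? YES
  n = 79: C(79, 7) = 2898753715; 2898753715 < 3486784401? YES
  n = 80: C(80, 7) = 3176716400; 3176716400 < 3486784401? YES
  n = 81: C(81, 7) = 3477216600; 3477216600 < 3486784401? YES
  n = 82: C(82, 7) = 3801756816; 3801756816 < 3486784401? NO
  n = 83: C(83, 7) = 4151918628; 4151918628 < 3486784401? NO
  n = 84: C(84, 7) = 4529365776; 4529365776 < 3486784401? NO
The largest n with C(n, 7) < 3486784401 is n = 81 (where E[X] = 42928600/43046721 ≈ 0.997). Hence R_3(7) > 81, i.e. R_3(7) ≥ 82.

Largest n = 81; hence R_3(7) > 81.


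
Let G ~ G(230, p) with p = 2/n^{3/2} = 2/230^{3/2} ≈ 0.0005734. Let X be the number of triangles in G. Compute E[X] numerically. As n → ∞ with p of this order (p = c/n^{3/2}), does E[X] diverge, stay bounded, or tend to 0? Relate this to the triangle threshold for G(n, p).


Number of potential triangles: C(230, 3) = 2001460.
Each occurs with probability p³ ≈ (0.0005734)³ ≈ 1.885015e-10.
By linearity: E[X] = C(230, 3)·p³ ≈ 2001460 · 1.885015e-10 ≈ 0.0004.
Since α = 3/2 > 1, p = c/n^{3/2} = o(1/n) is below the triangle threshold p ~ 1/n. Asymptotically E[X] ~ (c³/6)·n^{3(1−α)} = (2³/6)·n^{-1.5} → 0, so by Markov's inequality G has no triangles w.h.p.

E[X] ≈ 0.0004; in regime p = Θ(1/n^{3/2}) E[X] tends to 0 (below the triangle threshold p ~ 1/n).


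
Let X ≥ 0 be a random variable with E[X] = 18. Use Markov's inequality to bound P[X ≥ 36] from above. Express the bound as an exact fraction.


μ = E[X] = 18, a = 36.
Markov: P[X ≥ 36] ≤ μ/a = (18)/36 = 1/2.
Numerically: ≈ 0.500000.
(Since a = 36 > μ = 18.000000, the bound 1/2 is < 1 and informative.)

P[X ≥ 36] ≤ 1/2 ≈ 0.500000.


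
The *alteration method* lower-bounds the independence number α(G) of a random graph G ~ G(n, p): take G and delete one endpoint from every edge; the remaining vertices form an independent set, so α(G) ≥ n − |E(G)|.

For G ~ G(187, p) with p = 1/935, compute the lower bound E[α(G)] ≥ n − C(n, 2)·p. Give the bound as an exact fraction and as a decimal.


E[|E(G)|] = C(187, 2)·p = 17391 · (1/935) = 93/5.
E[α(G)] ≥ n − E[|E(G)|] = 187 − 93/5 = 842/5.
Numerically: ≈ 168.4000.
(This is only a lower bound; the true E[α(G)] may be larger.)

E[α(G)] ≥ 842/5 ≈ 168.4000.


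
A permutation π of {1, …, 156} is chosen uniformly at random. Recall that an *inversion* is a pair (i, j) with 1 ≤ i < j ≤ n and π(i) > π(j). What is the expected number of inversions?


Write X = Σ X_I over the C(156, 2) = 12090 pairs i < j, with X_I the indicator of one inversion.
There are 12090 indicators.
For each fixed pair i < j, the values π(i) and π(j) are two distinct elements of {1, …, 156} in uniformly random order; by symmetry P[π(i) > π(j)] = 1/2.
By linearity: E[X] = 12090 · (1/2) = C(156, 2) · (1/2) = 12090/2 = 6045 ≈ 6045.0000.

E[X] = 6045 = 6045.0000.


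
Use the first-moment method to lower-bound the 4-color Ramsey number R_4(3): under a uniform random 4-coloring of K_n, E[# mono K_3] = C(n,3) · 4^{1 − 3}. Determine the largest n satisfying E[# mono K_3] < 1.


We need C(n, 3) · 4^{1 − 3} < 1, i.e. C(n, 3) < 4^{3 − 1} = 16.
Check values of n near the boundary:
  n = 4: C(4, 3) = 4; 4 < 16? YES
  n = 5: C(5, 3) = 10; 10 < 16? YES
  n = 6: C(6, 3) = 20; 20 < 16? NO
The largest n with C(n, 3) < 16 is n = 5 (where E[X] = 5/8 ≈ 0.625000). Hence R_4(3) > 5, i.e. R_4(3) ≥ 6.

Largest n = 5; hence R_4(3) > 5.


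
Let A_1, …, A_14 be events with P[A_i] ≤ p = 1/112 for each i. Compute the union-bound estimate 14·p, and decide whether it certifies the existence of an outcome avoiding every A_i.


Union bound: P[∪_{i=1}^{14} A_i] ≤ Σ_i P[A_i] ≤ 14·p = 14·(1/112) = 1/8.
Numerically: 1/8 ≈ 0.1250000.
Is 1/8 < 1? YES.
Since P[∪ A_i] ≤ 1/8 < 1, the complement has P[∩ A_i^c] ≥ 1 − 1/8 = 7/8 > 0, so some outcome avoids every A_i.

14·p = 1/8 ≈ 0.1250000; existence CERTIFIED by the union bound.


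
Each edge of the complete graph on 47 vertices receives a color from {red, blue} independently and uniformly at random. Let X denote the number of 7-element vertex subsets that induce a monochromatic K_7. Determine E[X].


Let X = Σ_S X_S over the C(47, 7) = 62891499 subsets S of size 7, where X_S = 1 if the K_7 on S is monochromatic.
For a fixed S, the K_7 on S has C(7, 2) = 21 edges. P[all 21 edges red] = (1/2)^21, and likewise for blue, so P[monochromatic] = 2·(1/2)^21 = 2^{1 − 21} = 1/1048576.
By linearity of expectation: E[X] = C(47, 7) · 2^{1 − 21} = 62891499 · 1/1048576 = 62891499/1048576.
Numerically: E[X] ≈ 59.97801.

E[X] = C(47,7)·2^(1−C(7,2)) = 62891499/1048576 ≈ 59.97801.


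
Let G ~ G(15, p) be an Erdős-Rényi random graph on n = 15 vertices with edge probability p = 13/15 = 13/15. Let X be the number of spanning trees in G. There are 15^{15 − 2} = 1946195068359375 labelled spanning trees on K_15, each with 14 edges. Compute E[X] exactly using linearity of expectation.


K_15 has 15^{15 − 2} = 1946195068359375 labelled spanning trees.
For each such spanning tree H, let X_H = 1 if all 14 edges of H are present in G. Then P[X_H = 1] = p^{14} = (13/15)^{14} = 3937376385699289/29192926025390625.
By linearity: E[X] = Σ_H E[X_H] = 1946195068359375 · p^{14} = 1946195068359375 · 3937376385699289/29192926025390625 = 3937376385699289/15.
Numerically: E[X] ≈ 2.62492e+14.

E[X] = 1946195068359375 · (13/15)^{14} = 3937376385699289/15 ≈ 2.62492e+14.


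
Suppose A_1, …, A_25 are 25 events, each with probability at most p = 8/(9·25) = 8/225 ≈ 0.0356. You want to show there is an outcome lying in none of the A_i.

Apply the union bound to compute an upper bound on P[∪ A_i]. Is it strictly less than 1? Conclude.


Union bound: P[∪_{i=1}^{25} A_i] ≤ Σ_i P[A_i] ≤ 25·p = 25·(8/225) = 8/9.
Numerically: 8/9 ≈ 0.8889.
Is 8/9 < 1? YES.
Since P[∪ A_i] ≤ 8/9 < 1, the complement has P[∩ A_i^c] ≥ 1 − 8/9 = 1/9 > 0, so some outcome avoids every A_i.

25·p = 8/9 ≈ 0.8889; existence CERTIFIED by the union bound.


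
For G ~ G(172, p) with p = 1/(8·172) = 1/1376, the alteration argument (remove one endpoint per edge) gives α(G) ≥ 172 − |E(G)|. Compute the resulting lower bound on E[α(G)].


E[|E(G)|] = C(172, 2)·p = 14706 · (1/1376) = 171/16.
E[α(G)] ≥ n − E[|E(G)|] = 172 − 171/16 = 2581/16.
Numerically: ≈ 161.3125.
(This is only a lower bound; the true E[α(G)] may be larger.)

E[α(G)] ≥ 2581/16 ≈ 161.3125.


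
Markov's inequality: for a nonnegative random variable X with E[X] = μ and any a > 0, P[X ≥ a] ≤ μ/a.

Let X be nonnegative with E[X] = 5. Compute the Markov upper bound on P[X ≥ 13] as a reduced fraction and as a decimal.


μ = E[X] = 5, a = 13.
Markov: P[X ≥ 13] ≤ μ/a = (5)/13 = 5/13.
Numerically: ≈ 0.385.
(Since a = 13 > μ = 5.000, the bound 5/13 is < 1 and informative.)

P[X ≥ 13] ≤ 5/13 ≈ 0.385.


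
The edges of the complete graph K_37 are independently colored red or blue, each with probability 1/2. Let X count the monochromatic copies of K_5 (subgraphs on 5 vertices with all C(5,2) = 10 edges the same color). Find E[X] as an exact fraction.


Let X = Σ_S X_S over the C(37, 5) = 435897 subsets S of size 5, where X_S = 1 if the K_5 on S is monochromatic.
For a fixed S, the K_5 on S has C(5, 2) = 10 edges. P[all 10 edges red] = (1/2)^10, and likewise for blue, so P[monochromatic] = 2·(1/2)^10 = 2^{1 − 10} = 1/512.
By linearity: E[X] = C(37, 5) · 2^{1 − 10} = 435897 · 1/512 = 435897/512.
Numerically: E[X] ≈ 851.36133.

E[X] = C(37,5)·2^(1−C(5,2)) = 435897/512 ≈ 851.36133.


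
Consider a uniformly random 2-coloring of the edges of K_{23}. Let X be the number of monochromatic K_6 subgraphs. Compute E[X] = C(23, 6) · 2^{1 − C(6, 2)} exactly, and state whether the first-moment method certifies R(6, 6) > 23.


E[X] = C(23, 6) · 2^{1 − 15} = 100947 · 2^{−14} = 100947/16384.
As a reduced fraction: E[X] = 100947/16384 ≈ 6.16132.
Is E[X] < 1? NO.
Since E[X] ≥ 1, the first-moment bound is inconclusive at n = 23; it does NOT by itself certify R(6, 6) > 23.

E[X] = 100947/16384 ≈ 6.16132; E[X] ≥ 1; first-moment method inconclusive here.


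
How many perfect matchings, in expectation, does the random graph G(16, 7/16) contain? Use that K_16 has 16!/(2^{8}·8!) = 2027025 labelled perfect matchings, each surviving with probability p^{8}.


K_16 has 16!/(2^{8}·8!) = 2027025 labelled perfect matchings.
For each such perfect matching H, let X_H = 1 if all 8 edges of H are present in G. Then P[X_H = 1] = p^{8} = (7/16)^{8} = 5764801/4294967296.
Summing the indicators: E[X] = Σ_H E[X_H] = 2027025 · p^{8} = 2027025 · 5764801/4294967296 = 11685395747025/4294967296.
Numerically: E[X] ≈ 2721.

E[X] = 2027025 · (7/16)^{8} = 11685395747025/4294967296 ≈ 2721.


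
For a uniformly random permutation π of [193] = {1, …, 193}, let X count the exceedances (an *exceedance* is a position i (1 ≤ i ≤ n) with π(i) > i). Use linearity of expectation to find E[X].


Write X = Σ_{i=1}^{193} X_i, where X_i = 1_{π(i) > i}.
For each fixed i, π(i) is uniform over {1, …, 193} (marginal of a uniform permutation), so P[π(i) > i] = (n − i)/n. Summing: Σ_{i=1}^{193} (n − i)/n = (0 + 1 + … + 192)/193 = 193(193 − 1)/(2·193) = (193 − 1)/2.
Hence E[X] = Σ_{i=1}^{193} (193 − i)/193 = 96 ≈ 96.000000.

E[X] = 96 = 96.000000.


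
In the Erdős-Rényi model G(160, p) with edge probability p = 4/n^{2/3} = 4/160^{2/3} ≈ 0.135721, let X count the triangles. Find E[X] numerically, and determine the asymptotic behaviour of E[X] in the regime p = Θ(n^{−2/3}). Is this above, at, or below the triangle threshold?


Number of potential triangles: C(160, 3) = 669920.
Each occurs with probability p³ ≈ (0.135721)³ ≈ 2.50000000e-03.
By linearity: E[X] = C(160, 3)·p³ ≈ 669920 · 2.50000000e-03 ≈ 1674.800000.
Since α = 2/3 < 1, p = c/n^{2/3} ≫ 1/n is above the triangle threshold p ~ 1/n. Asymptotically E[X] ~ (c³/6)·n^{3(1−α)} = (4³/6)·n^{1} → ∞; triangles are abundant w.h.p.

E[X] ≈ 1674.800000; in regime p = Θ(1/n^{2/3}) E[X] diverges (above the triangle threshold p ~ 1/n).


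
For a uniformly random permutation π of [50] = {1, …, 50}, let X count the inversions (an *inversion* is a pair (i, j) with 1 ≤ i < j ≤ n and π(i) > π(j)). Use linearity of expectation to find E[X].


Write X = Σ X_I over the C(50, 2) = 1225 pairs i < j, with X_I the indicator of one inversion.
There are 1225 indicators.
For each fixed pair i < j, the values π(i) and π(j) are two distinct elements of {1, …, 50} in uniformly random order; by symmetry P[π(i) > π(j)] = 1/2.
By linearity: E[X] = 1225 · (1/2) = C(50, 2) · (1/2) = 1225/2 = 1225/2 ≈ 612.500.

E[X] = 1225/2 = 612.500.


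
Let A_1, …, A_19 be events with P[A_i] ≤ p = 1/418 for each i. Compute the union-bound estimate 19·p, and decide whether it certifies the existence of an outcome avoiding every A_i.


Union bound: P[∪_{i=1}^{19} A_i] ≤ Σ_i P[A_i] ≤ 19·p = 19·(1/418) = 1/22.
Numerically: 1/22 ≈ 0.04545.
Is 1/22 < 1? YES.
Since P[∪ A_i] ≤ 1/22 < 1, the complement has P[∩ A_i^c] ≥ 1 − 1/22 = 21/22 > 0, so some outcome avoids every A_i.

19·p = 1/22 ≈ 0.04545; existence CERTIFIED by the union bound.


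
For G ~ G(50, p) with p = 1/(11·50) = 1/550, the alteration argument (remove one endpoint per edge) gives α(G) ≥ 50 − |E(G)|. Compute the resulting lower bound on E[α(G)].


E[|E(G)|] = C(50, 2)·p = 1225 · (1/550) = 49/22.
E[α(G)] ≥ n − E[|E(G)|] = 50 − 49/22 = 1051/22.
Numerically: ≈ 47.772727.
(This is only a lower bound; the true E[α(G)] may be larger.)

E[α(G)] ≥ 1051/22 ≈ 47.772727.


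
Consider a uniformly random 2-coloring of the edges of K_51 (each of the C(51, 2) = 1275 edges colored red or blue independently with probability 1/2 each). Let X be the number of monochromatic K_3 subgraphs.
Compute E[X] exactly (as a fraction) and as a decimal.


Let X = Σ_S X_S over the C(51, 3) = 20825 subsets S of size 3, where X_S = 1 if the K_3 on S is monochromatic.
For a fixed S, the K_3 on S has C(3, 2) = 3 edges. P[all 3 edges red] = (1/2)^3, and likewise for blue, so P[monochromatic] = 2·(1/2)^3 = 2^{1 − 3} = 1/4.
By linearity: E[X] = C(51, 3) · 2^{1 − 3} = 20825 · 1/4 = 20825/4.
Numerically: E[X] ≈ 5206.250000.

E[X] = C(51,3)·2^(1−C(3,2)) = 20825/4 ≈ 5206.250000.


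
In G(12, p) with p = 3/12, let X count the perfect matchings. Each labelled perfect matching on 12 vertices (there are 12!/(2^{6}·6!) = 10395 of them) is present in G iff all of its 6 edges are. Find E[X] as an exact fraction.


K_12 has 12!/(2^{6}·6!) = 10395 labelled perfect matchings.
For each such perfect matching H, let X_H = 1 if all 6 edges of H are present in G. Then P[X_H = 1] = p^{6} = (1/4)^{6} = 1/4096.
By linearity: E[X] = Σ_H E[X_H] = 10395 · p^{6} = 10395 · 1/4096 = 10395/4096.
Numerically: E[X] ≈ 2.54.

E[X] = 10395 · (1/4)^{6} = 10395/4096 ≈ 2.54.


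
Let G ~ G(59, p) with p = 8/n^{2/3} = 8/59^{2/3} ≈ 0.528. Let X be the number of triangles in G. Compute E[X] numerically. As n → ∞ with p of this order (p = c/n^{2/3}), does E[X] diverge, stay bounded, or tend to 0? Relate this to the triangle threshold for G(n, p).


Number of potential triangles: C(59, 3) = 32509.
Each occurs with probability p³ ≈ (0.528)³ ≈ 1.47084e-01.
By linearity: E[X] = C(59, 3)·p³ ≈ 32509 · 1.47084e-01 ≈ 4781.559.
Since α = 2/3 < 1, p = c/n^{2/3} ≫ 1/n is above the triangle threshold p ~ 1/n. Asymptotically E[X] ~ (c³/6)·n^{3(1−α)} = (8³/6)·n^{1} → ∞; triangles are abundant w.h.p.

E[X] ≈ 4781.559; in regime p = Θ(1/n^{2/3}) E[X] diverges (above the triangle threshold p ~ 1/n).


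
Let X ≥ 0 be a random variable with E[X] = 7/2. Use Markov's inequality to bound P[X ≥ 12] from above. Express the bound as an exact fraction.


μ = E[X] = 7/2, a = 12.
Markov: P[X ≥ 12] ≤ μ/a = (7/2)/12 = 7/24.
Numerically: ≈ 0.29167.
(Since a = 12 > μ = 3.50000, the bound 7/24 is < 1 and informative.)

P[X ≥ 12] ≤ 7/24 ≈ 0.29167.


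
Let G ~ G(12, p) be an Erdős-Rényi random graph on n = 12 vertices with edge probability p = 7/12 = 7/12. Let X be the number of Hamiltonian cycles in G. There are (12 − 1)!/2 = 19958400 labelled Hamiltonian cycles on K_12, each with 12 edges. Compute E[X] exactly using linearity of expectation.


K_12 has (12 − 1)!/2 = 19958400 labelled Hamiltonian cycles.
For each such Hamiltonian cycle H, let X_H = 1 if all 12 edges of H are present in G. Then P[X_H = 1] = p^{12} = (7/12)^{12} = 13841287201/8916100448256.
By linearity of expectation: E[X] = Σ_H E[X_H] = 19958400 · p^{12} = 19958400 · 13841287201/8916100448256 = 26644477861925/859963392.
Numerically: E[X] ≈ 3.1e+04.

E[X] = 19958400 · (7/12)^{12} = 26644477861925/859963392 ≈ 3.1e+04.


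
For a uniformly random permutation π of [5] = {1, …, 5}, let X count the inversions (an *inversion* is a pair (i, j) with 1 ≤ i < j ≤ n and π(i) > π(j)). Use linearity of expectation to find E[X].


Write X = Σ X_I over the C(5, 2) = 10 pairs i < j, with X_I the indicator of one inversion.
There are 10 indicators.
For each fixed pair i < j, the values π(i) and π(j) are two distinct elements of {1, …, 5} in uniformly random order; by symmetry P[π(i) > π(j)] = 1/2.
By linearity: E[X] = 10 · (1/2) = C(5, 2) · (1/2) = 10/2 = 5 ≈ 5.000000.

E[X] = 5 = 5.000000.


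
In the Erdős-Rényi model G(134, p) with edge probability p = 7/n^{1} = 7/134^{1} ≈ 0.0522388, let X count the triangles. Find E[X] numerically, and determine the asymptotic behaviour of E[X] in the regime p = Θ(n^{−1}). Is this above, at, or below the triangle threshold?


Number of potential triangles: C(134, 3) = 392084.
Each occurs with probability p³ ≈ (0.0522388)³ ≈ 1.42554104e-04.
By linearity: E[X] = C(134, 3)·p³ ≈ 392084 · 1.42554104e-04 ≈ 55.893183.
Here α = 1, so p = 7/n is exactly at the triangle threshold p ~ 1/n. Asymptotically E[X] → c³/6 = 7³/6 = 343/6 ≈ 57.166667, a bounded constant. In this regime the triangle count is asymptotically Poisson(c³/6).

E[X] ≈ 55.893183; in regime p = Θ(1/n^{1}) E[X] stays bounded (at the triangle threshold p ~ 1/n).


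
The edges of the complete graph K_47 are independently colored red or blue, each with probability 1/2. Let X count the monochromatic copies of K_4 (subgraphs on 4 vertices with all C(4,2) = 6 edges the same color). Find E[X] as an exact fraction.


Let X = Σ_S X_S over the C(47, 4) = 178365 subsets S of size 4, where X_S = 1 if the K_4 on S is monochromatic.
For a fixed S, the K_4 on S has C(4, 2) = 6 edges. P[all 6 edges red] = (1/2)^6, and likewise for blue, so P[monochromatic] = 2·(1/2)^6 = 2^{1 − 6} = 1/32.
Summing: E[X] = C(47, 4) · 2^{1 − 6} = 178365 · 1/32 = 178365/32.
Numerically: E[X] ≈ 5573.906.

E[X] = C(47,4)·2^(1−C(4,2)) = 178365/32 ≈ 5573.906.


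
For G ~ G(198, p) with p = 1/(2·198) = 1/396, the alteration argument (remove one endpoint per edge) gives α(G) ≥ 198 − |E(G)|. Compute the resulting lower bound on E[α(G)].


E[|E(G)|] = C(198, 2)·p = 19503 · (1/396) = 197/4.
E[α(G)] ≥ n − E[|E(G)|] = 198 − 197/4 = 595/4.
Numerically: ≈ 148.750000.
(This is only a lower bound; the true E[α(G)] may be larger.)

E[α(G)] ≥ 595/4 ≈ 148.750000.


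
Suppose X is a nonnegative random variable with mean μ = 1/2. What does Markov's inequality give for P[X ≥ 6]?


μ = E[X] = 1/2, a = 6.
Markov: P[X ≥ 6] ≤ μ/a = (1/2)/6 = 1/12.
Numerically: ≈ 0.0833.
(Since a = 6 > μ = 0.5000, the bound 1/12 is < 1 and informative.)

P[X ≥ 6] ≤ 1/12 ≈ 0.0833.


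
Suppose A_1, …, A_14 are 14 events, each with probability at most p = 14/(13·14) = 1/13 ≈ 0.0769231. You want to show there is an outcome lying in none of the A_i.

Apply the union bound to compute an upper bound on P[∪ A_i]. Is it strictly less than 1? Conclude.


Union bound: P[∪_{i=1}^{14} A_i] ≤ Σ_i P[A_i] ≤ 14·p = 14·(1/13) = 14/13.
Numerically: 14/13 ≈ 1.0769231.
Is 14/13 < 1? NO.
Since the bound 14/13 is ≥ 1, the union bound is uninformative here; it does NOT by itself certify existence.

14·p = 14/13 ≈ 1.0769231; existence NOT certified by the union bound.


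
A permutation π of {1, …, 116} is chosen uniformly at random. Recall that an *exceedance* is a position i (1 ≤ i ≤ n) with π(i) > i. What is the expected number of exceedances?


Write X = Σ_{i=1}^{116} X_i, where X_i = 1_{π(i) > i}.
For each fixed i, π(i) is uniform over {1, …, 116} (marginal of a uniform permutation), so P[π(i) > i] = (n − i)/n. Summing: Σ_{i=1}^{116} (n − i)/n = (0 + 1 + … + 115)/116 = 116(116 − 1)/(2·116) = (116 − 1)/2.
Hence E[X] = Σ_{i=1}^{116} (116 − i)/116 = 115/2 ≈ 57.500000.

E[X] = 115/2 = 57.500000.


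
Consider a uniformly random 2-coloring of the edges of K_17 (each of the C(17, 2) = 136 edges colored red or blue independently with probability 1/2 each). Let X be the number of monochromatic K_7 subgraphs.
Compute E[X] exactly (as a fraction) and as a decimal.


Let X = Σ_S X_S over the C(17, 7) = 19448 subsets S of size 7, where X_S = 1 if the K_7 on S is monochromatic.
For a fixed S, the K_7 on S has C(7, 2) = 21 edges. P[all 21 edges red] = (1/2)^21, and likewise for blue, so P[monochromatic] = 2·(1/2)^21 = 2^{1 − 21} = 1/1048576.
By linearity: E[X] = C(17, 7) · 2^{1 − 21} = 19448 · 1/1048576 = 2431/131072.
Numerically: E[X] ≈ 0.019.

E[X] = C(17,7)·2^(1−C(7,2)) = 2431/131072 ≈ 0.019.


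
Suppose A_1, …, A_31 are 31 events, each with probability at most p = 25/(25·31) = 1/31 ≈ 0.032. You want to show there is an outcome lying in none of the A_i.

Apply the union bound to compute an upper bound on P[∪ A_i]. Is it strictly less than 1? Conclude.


Union bound: P[∪_{i=1}^{31} A_i] ≤ Σ_i P[A_i] ≤ 31·p = 31·(1/31) = 1.
Numerically: 1 ≈ 1.000.
Is 1 < 1? NO.
Since the bound 1 is ≥ 1, the union bound is uninformative here; it does NOT by itself certify existence.

31·p = 1 ≈ 1.000; existence NOT certified by the union bound.


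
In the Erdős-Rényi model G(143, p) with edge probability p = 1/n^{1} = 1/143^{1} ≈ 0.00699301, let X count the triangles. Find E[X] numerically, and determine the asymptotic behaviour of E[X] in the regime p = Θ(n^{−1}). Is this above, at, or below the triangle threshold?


Number of potential triangles: C(143, 3) = 477191.
Each occurs with probability p³ ≈ (0.00699301)³ ≈ 3.41973055e-07.
By linearity: E[X] = C(143, 3)·p³ ≈ 477191 · 3.41973055e-07 ≈ 0.163186.
Here α = 1, so p = 1/n is exactly at the triangle threshold p ~ 1/n. Asymptotically E[X] → c³/6 = 1³/6 = 1/6 ≈ 0.166667, a bounded constant. In this regime the triangle count is asymptotically Poisson(c³/6).

E[X] ≈ 0.163186; in regime p = Θ(1/n^{1}) E[X] stays bounded (at the triangle threshold p ~ 1/n).


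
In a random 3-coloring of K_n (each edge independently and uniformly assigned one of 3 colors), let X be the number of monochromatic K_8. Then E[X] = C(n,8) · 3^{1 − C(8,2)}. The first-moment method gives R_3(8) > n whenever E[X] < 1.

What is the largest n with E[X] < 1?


We need C(n, 8) · 3^{1 − 28} < 1, i.e. C(n, 8) < 3^{28 − 1} = 7625597484987.
Check values of n near the boundary:
  n = 155: C(155, 8) = 6876747915675; 6876747915675 < 7625597484987? YES
  n = 156: C(156, 8) = 7248464019225; 7248464019225 < 7625597484987? YES
  n = 157: C(157, 8) = 7637643295425; 7637643295425 < 7625597484987? NO
  n = 158: C(158, 8) = 8044984271181; 8044984271181 < 7625597484987? NO
  n = 159: C(159, 8) = 8471208603429; 8471208603429 < 7625597484987? NO
The largest n with C(n, 8) < 7625597484987 is n = 156 (where E[X] = 805384891025/847288609443 ≈ 0.95054). Hence R_3(8) > 156, i.e. R_3(8) ≥ 157.

Largest n = 156; hence R_3(8) > 156.
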